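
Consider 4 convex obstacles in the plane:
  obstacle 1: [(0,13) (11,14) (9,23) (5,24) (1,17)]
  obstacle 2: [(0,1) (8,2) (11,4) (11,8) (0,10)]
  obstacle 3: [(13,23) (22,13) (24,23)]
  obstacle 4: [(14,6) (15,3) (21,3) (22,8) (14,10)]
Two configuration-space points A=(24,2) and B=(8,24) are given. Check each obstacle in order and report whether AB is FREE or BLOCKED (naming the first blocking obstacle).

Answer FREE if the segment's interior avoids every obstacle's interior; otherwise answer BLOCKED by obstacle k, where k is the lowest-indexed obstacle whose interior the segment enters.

Obstacle 1 [(0,13) (11,14) (9,23) (5,24) (1,17)]:
  edge (0,13)–(11,14): clear
  edge (11,14)–(9,23): crosses AB
  edge (9,23)–(5,24): crosses AB
  edge (5,24)–(1,17): clear
  edge (1,17)–(0,13): clear
  → BLOCKED
Obstacle 2 [(0,1) (8,2) (11,4) (11,8) (0,10)]:
  edge (0,1)–(8,2): clear
  edge (8,2)–(11,4): clear
  edge (11,4)–(11,8): clear
  edge (11,8)–(0,10): clear
  edge (0,10)–(0,1): clear
  midpoint (16,13) outside
  → clear
Obstacle 3 [(13,23) (22,13) (24,23)]:
  edge (13,23)–(22,13): clear
  edge (22,13)–(24,23): clear
  edge (24,23)–(13,23): clear
  midpoint (16,13) outside
  → clear
Obstacle 4 [(14,6) (15,3) (21,3) (22,8) (14,10)]:
  edge (14,6)–(15,3): clear
  edge (15,3)–(21,3): clear
  edge (21,3)–(22,8): crosses AB
  edge (22,8)–(14,10): crosses AB
  edge (14,10)–(14,6): clear
  → BLOCKED

BLOCKED by obstacle 1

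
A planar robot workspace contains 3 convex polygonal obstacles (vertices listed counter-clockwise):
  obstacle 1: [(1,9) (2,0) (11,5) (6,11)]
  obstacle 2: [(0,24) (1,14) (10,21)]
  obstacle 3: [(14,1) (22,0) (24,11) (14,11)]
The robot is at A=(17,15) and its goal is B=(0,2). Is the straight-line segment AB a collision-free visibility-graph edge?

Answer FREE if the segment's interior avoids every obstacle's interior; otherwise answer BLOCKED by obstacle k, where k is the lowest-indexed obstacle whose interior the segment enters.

BLOCKED by obstacle 1

Obstacle 1 [(1,9) (2,0) (11,5) (6,11)]:
  edge (1,9)–(2,0): crosses AB
  edge (2,0)–(11,5): clear
  edge (11,5)–(6,11): crosses AB
  edge (6,11)–(1,9): clear
  → BLOCKED
Obstacle 2 [(0,24) (1,14) (10,21)]:
  edge (0,24)–(1,14): clear
  edge (1,14)–(10,21): clear
  edge (10,21)–(0,24): clear
  midpoint (17/2,17/2) outside
  → clear
Obstacle 3 [(14,1) (22,0) (24,11) (14,11)]:
  edge (14,1)–(22,0): clear
  edge (22,0)–(24,11): clear
  edge (24,11)–(14,11): clear
  edge (14,11)–(14,1): clear
  midpoint (17/2,17/2) outside
  → clear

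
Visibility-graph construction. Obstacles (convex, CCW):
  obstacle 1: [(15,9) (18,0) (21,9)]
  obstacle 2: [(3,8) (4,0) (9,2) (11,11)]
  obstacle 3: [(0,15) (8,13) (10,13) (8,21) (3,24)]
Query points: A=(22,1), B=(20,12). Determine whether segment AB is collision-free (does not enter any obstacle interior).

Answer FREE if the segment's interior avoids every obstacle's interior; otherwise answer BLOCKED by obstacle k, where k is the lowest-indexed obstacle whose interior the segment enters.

BLOCKED by obstacle 1

Obstacle 1 [(15,9) (18,0) (21,9)]:
  edge (15,9)–(18,0): clear
  edge (18,0)–(21,9): crosses AB
  edge (21,9)–(15,9): crosses AB
  → BLOCKED
Obstacle 2 [(3,8) (4,0) (9,2) (11,11)]:
  edge (3,8)–(4,0): clear
  edge (4,0)–(9,2): clear
  edge (9,2)–(11,11): clear
  edge (11,11)–(3,8): clear
  midpoint (21,13/2) outside
  → clear
Obstacle 3 [(0,15) (8,13) (10,13) (8,21) (3,24)]:
  edge (0,15)–(8,13): clear
  edge (8,13)–(10,13): clear
  edge (10,13)–(8,21): clear
  edge (8,21)–(3,24): clear
  edge (3,24)–(0,15): clear
  midpoint (21,13/2) outside
  → clear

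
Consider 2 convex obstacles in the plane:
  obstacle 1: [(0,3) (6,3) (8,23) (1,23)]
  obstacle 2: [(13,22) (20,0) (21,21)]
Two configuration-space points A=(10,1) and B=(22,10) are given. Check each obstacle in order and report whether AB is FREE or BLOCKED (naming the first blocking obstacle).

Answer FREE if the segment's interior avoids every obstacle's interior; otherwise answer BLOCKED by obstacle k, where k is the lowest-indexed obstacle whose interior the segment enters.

BLOCKED by obstacle 2

Obstacle 1 [(0,3) (6,3) (8,23) (1,23)]:
  edge (0,3)–(6,3): clear
  edge (6,3)–(8,23): clear
  edge (8,23)–(1,23): clear
  edge (1,23)–(0,3): clear
  midpoint (16,11/2) outside
  → clear
Obstacle 2 [(13,22) (20,0) (21,21)]:
  edge (13,22)–(20,0): crosses AB
  edge (20,0)–(21,21): crosses AB
  edge (21,21)–(13,22): clear
  → BLOCKED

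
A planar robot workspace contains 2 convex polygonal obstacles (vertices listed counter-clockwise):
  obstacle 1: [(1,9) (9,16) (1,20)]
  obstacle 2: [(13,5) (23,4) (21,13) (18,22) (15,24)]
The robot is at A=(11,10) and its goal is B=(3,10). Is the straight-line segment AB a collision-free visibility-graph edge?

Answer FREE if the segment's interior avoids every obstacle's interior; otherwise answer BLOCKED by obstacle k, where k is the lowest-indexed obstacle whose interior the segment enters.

FREE

Obstacle 1 [(1,9) (9,16) (1,20)]:
  edge (1,9)–(9,16): clear
  edge (9,16)–(1,20): clear
  edge (1,20)–(1,9): clear
  midpoint (7,10) outside
  → clear
Obstacle 2 [(13,5) (23,4) (21,13) (18,22) (15,24)]:
  edge (13,5)–(23,4): clear
  edge (23,4)–(21,13): clear
  edge (21,13)–(18,22): clear
  edge (18,22)–(15,24): clear
  edge (15,24)–(13,5): clear
  midpoint (7,10) outside
  → clear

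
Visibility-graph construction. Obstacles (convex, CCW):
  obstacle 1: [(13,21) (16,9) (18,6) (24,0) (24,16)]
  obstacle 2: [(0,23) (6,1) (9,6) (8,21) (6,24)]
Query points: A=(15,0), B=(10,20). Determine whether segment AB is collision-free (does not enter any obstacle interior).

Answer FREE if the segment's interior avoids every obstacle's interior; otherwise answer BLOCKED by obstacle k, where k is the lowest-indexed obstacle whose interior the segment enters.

Obstacle 1 [(13,21) (16,9) (18,6) (24,0) (24,16)]:
  edge (13,21)–(16,9): clear
  edge (16,9)–(18,6): clear
  edge (18,6)–(24,0): clear
  edge (24,0)–(24,16): clear
  edge (24,16)–(13,21): clear
  midpoint (25/2,10) outside
  → clear
Obstacle 2 [(0,23) (6,1) (9,6) (8,21) (6,24)]:
  edge (0,23)–(6,1): clear
  edge (6,1)–(9,6): clear
  edge (9,6)–(8,21): clear
  edge (8,21)–(6,24): clear
  edge (6,24)–(0,23): clear
  midpoint (25/2,10) outside
  → clear

FREE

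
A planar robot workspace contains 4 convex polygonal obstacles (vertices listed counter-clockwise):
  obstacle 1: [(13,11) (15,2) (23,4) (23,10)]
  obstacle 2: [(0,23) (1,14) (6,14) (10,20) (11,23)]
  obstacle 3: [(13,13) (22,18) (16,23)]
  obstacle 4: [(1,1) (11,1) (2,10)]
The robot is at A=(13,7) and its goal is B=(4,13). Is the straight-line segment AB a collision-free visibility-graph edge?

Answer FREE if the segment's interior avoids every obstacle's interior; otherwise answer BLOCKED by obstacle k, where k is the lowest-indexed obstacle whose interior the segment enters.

FREE

Obstacle 1 [(13,11) (15,2) (23,4) (23,10)]:
  edge (13,11)–(15,2): clear
  edge (15,2)–(23,4): clear
  edge (23,4)–(23,10): clear
  edge (23,10)–(13,11): clear
  midpoint (17/2,10) outside
  → clear
Obstacle 2 [(0,23) (1,14) (6,14) (10,20) (11,23)]:
  edge (0,23)–(1,14): clear
  edge (1,14)–(6,14): clear
  edge (6,14)–(10,20): clear
  edge (10,20)–(11,23): clear
  edge (11,23)–(0,23): clear
  midpoint (17/2,10) outside
  → clear
Obstacle 3 [(13,13) (22,18) (16,23)]:
  edge (13,13)–(22,18): clear
  edge (22,18)–(16,23): clear
  edge (16,23)–(13,13): clear
  midpoint (17/2,10) outside
  → clear
Obstacle 4 [(1,1) (11,1) (2,10)]:
  edge (1,1)–(11,1): clear
  edge (11,1)–(2,10): clear
  edge (2,10)–(1,1): clear
  midpoint (17/2,10) outside
  → clear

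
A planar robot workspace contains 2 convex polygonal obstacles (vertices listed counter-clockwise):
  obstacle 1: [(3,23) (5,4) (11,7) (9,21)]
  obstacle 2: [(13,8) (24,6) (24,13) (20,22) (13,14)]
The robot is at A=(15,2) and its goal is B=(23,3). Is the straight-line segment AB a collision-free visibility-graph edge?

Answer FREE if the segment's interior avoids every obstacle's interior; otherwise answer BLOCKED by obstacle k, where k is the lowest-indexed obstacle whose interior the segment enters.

Obstacle 1 [(3,23) (5,4) (11,7) (9,21)]:
  edge (3,23)–(5,4): clear
  edge (5,4)–(11,7): clear
  edge (11,7)–(9,21): clear
  edge (9,21)–(3,23): clear
  midpoint (19,5/2) outside
  → clear
Obstacle 2 [(13,8) (24,6) (24,13) (20,22) (13,14)]:
  edge (13,8)–(24,6): clear
  edge (24,6)–(24,13): clear
  edge (24,13)–(20,22): clear
  edge (20,22)–(13,14): clear
  edge (13,14)–(13,8): clear
  midpoint (19,5/2) outside
  → clear

FREE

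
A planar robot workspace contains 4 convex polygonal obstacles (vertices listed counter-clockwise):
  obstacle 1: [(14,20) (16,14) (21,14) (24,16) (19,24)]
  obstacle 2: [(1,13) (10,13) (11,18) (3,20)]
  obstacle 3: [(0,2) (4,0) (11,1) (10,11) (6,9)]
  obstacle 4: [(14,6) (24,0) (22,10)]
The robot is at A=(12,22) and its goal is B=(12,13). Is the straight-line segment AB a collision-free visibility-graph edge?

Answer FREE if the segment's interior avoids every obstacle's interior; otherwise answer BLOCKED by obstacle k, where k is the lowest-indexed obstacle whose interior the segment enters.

FREE

Obstacle 1 [(14,20) (16,14) (21,14) (24,16) (19,24)]:
  edge (14,20)–(16,14): clear
  edge (16,14)–(21,14): clear
  edge (21,14)–(24,16): clear
  edge (24,16)–(19,24): clear
  edge (19,24)–(14,20): clear
  midpoint (12,35/2) outside
  → clear
Obstacle 2 [(1,13) (10,13) (11,18) (3,20)]:
  edge (1,13)–(10,13): clear
  edge (10,13)–(11,18): clear
  edge (11,18)–(3,20): clear
  edge (3,20)–(1,13): clear
  midpoint (12,35/2) outside
  → clear
Obstacle 3 [(0,2) (4,0) (11,1) (10,11) (6,9)]:
  edge (0,2)–(4,0): clear
  edge (4,0)–(11,1): clear
  edge (11,1)–(10,11): clear
  edge (10,11)–(6,9): clear
  edge (6,9)–(0,2): clear
  midpoint (12,35/2) outside
  → clear
Obstacle 4 [(14,6) (24,0) (22,10)]:
  edge (14,6)–(24,0): clear
  edge (24,0)–(22,10): clear
  edge (22,10)–(14,6): clear
  midpoint (12,35/2) outside
  → clear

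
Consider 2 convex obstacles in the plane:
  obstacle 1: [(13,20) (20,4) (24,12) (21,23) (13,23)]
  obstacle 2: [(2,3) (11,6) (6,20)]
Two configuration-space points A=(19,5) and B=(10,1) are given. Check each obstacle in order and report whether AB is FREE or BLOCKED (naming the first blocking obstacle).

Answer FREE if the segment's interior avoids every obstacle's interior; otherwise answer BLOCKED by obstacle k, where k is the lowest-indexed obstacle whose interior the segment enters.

Obstacle 1 [(13,20) (20,4) (24,12) (21,23) (13,23)]:
  edge (13,20)–(20,4): clear
  edge (20,4)–(24,12): clear
  edge (24,12)–(21,23): clear
  edge (21,23)–(13,23): clear
  edge (13,23)–(13,20): clear
  midpoint (29/2,3) outside
  → clear
Obstacle 2 [(2,3) (11,6) (6,20)]:
  edge (2,3)–(11,6): clear
  edge (11,6)–(6,20): clear
  edge (6,20)–(2,3): clear
  midpoint (29/2,3) outside
  → clear

FREE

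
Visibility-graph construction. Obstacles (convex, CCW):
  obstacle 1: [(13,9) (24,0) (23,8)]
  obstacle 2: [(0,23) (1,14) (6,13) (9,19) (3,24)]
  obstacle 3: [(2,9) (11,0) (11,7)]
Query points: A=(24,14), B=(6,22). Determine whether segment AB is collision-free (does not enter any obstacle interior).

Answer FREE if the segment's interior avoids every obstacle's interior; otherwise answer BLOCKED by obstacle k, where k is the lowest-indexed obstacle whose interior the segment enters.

FREE

Obstacle 1 [(13,9) (24,0) (23,8)]:
  edge (13,9)–(24,0): clear
  edge (24,0)–(23,8): clear
  edge (23,8)–(13,9): clear
  midpoint (15,18) outside
  → clear
Obstacle 2 [(0,23) (1,14) (6,13) (9,19) (3,24)]:
  edge (0,23)–(1,14): clear
  edge (1,14)–(6,13): clear
  edge (6,13)–(9,19): clear
  edge (9,19)–(3,24): clear
  edge (3,24)–(0,23): clear
  midpoint (15,18) outside
  → clear
Obstacle 3 [(2,9) (11,0) (11,7)]:
  edge (2,9)–(11,0): clear
  edge (11,0)–(11,7): clear
  edge (11,7)–(2,9): clear
  midpoint (15,18) outside
  → clear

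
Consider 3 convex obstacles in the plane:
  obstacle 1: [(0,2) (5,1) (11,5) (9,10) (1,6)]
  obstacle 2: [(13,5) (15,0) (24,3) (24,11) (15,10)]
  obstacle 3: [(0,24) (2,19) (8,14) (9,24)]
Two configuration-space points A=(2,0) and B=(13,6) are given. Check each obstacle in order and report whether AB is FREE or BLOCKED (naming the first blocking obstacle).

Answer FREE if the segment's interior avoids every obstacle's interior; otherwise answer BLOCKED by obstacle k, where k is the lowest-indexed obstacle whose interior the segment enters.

Obstacle 1 [(0,2) (5,1) (11,5) (9,10) (1,6)]:
  edge (0,2)–(5,1): crosses AB
  edge (5,1)–(11,5): crosses AB
  edge (11,5)–(9,10): clear
  edge (9,10)–(1,6): clear
  edge (1,6)–(0,2): clear
  → BLOCKED
Obstacle 2 [(13,5) (15,0) (24,3) (24,11) (15,10)]:
  edge (13,5)–(15,0): clear
  edge (15,0)–(24,3): clear
  edge (24,3)–(24,11): clear
  edge (24,11)–(15,10): clear
  edge (15,10)–(13,5): clear
  midpoint (15/2,3) outside
  → clear
Obstacle 3 [(0,24) (2,19) (8,14) (9,24)]:
  edge (0,24)–(2,19): clear
  edge (2,19)–(8,14): clear
  edge (8,14)–(9,24): clear
  edge (9,24)–(0,24): clear
  midpoint (15/2,3) outside
  → clear

BLOCKED by obstacle 1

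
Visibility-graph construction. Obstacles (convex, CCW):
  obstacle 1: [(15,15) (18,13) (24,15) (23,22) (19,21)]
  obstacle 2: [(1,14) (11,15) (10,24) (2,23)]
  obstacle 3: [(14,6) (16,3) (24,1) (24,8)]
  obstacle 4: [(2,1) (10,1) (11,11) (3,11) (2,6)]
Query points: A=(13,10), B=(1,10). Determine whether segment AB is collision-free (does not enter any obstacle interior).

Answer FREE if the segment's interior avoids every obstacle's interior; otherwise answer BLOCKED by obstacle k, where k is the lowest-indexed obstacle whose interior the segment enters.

BLOCKED by obstacle 4

Obstacle 1 [(15,15) (18,13) (24,15) (23,22) (19,21)]:
  edge (15,15)–(18,13): clear
  edge (18,13)–(24,15): clear
  edge (24,15)–(23,22): clear
  edge (23,22)–(19,21): clear
  edge (19,21)–(15,15): clear
  midpoint (7,10) outside
  → clear
Obstacle 2 [(1,14) (11,15) (10,24) (2,23)]:
  edge (1,14)–(11,15): clear
  edge (11,15)–(10,24): clear
  edge (10,24)–(2,23): clear
  edge (2,23)–(1,14): clear
  midpoint (7,10) outside
  → clear
Obstacle 3 [(14,6) (16,3) (24,1) (24,8)]:
  edge (14,6)–(16,3): clear
  edge (16,3)–(24,1): clear
  edge (24,1)–(24,8): clear
  edge (24,8)–(14,6): clear
  midpoint (7,10) outside
  → clear
Obstacle 4 [(2,1) (10,1) (11,11) (3,11) (2,6)]:
  edge (2,1)–(10,1): clear
  edge (10,1)–(11,11): crosses AB
  edge (11,11)–(3,11): clear
  edge (3,11)–(2,6): crosses AB
  edge (2,6)–(2,1): clear
  → BLOCKED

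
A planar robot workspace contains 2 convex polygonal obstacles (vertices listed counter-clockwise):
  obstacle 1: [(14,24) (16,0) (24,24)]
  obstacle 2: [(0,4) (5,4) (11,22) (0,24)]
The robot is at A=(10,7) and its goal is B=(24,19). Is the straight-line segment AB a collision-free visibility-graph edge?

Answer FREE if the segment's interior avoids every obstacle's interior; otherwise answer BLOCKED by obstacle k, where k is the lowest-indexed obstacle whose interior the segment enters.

BLOCKED by obstacle 1

Obstacle 1 [(14,24) (16,0) (24,24)]:
  edge (14,24)–(16,0): crosses AB
  edge (16,0)–(24,24): crosses AB
  edge (24,24)–(14,24): clear
  → BLOCKED
Obstacle 2 [(0,4) (5,4) (11,22) (0,24)]:
  edge (0,4)–(5,4): clear
  edge (5,4)–(11,22): clear
  edge (11,22)–(0,24): clear
  edge (0,24)–(0,4): clear
  midpoint (17,13) outside
  → clear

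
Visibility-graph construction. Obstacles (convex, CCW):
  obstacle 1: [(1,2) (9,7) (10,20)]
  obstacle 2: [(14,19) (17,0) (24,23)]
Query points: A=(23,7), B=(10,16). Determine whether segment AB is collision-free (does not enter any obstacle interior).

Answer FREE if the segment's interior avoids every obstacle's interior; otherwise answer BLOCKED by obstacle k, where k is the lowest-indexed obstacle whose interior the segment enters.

Obstacle 1 [(1,2) (9,7) (10,20)]:
  edge (1,2)–(9,7): clear
  edge (9,7)–(10,20): clear
  edge (10,20)–(1,2): clear
  midpoint (33/2,23/2) outside
  → clear
Obstacle 2 [(14,19) (17,0) (24,23)]:
  edge (14,19)–(17,0): crosses AB
  edge (17,0)–(24,23): crosses AB
  edge (24,23)–(14,19): clear
  → BLOCKED

BLOCKED by obstacle 2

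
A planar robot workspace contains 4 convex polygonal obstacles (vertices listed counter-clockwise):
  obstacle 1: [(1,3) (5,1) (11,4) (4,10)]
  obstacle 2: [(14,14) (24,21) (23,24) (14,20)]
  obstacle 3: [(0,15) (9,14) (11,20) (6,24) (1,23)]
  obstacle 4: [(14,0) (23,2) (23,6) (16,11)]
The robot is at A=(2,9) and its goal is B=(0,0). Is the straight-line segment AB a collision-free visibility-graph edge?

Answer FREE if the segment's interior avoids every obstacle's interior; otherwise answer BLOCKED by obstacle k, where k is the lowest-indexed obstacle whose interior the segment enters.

FREE

Obstacle 1 [(1,3) (5,1) (11,4) (4,10)]:
  edge (1,3)–(5,1): clear
  edge (5,1)–(11,4): clear
  edge (11,4)–(4,10): clear
  edge (4,10)–(1,3): clear
  midpoint (1,9/2) outside
  → clear
Obstacle 2 [(14,14) (24,21) (23,24) (14,20)]:
  edge (14,14)–(24,21): clear
  edge (24,21)–(23,24): clear
  edge (23,24)–(14,20): clear
  edge (14,20)–(14,14): clear
  midpoint (1,9/2) outside
  → clear
Obstacle 3 [(0,15) (9,14) (11,20) (6,24) (1,23)]:
  edge (0,15)–(9,14): clear
  edge (9,14)–(11,20): clear
  edge (11,20)–(6,24): clear
  edge (6,24)–(1,23): clear
  edge (1,23)–(0,15): clear
  midpoint (1,9/2) outside
  → clear
Obstacle 4 [(14,0) (23,2) (23,6) (16,11)]:
  edge (14,0)–(23,2): clear
  edge (23,2)–(23,6): clear
  edge (23,6)–(16,11): clear
  edge (16,11)–(14,0): clear
  midpoint (1,9/2) outside
  → clear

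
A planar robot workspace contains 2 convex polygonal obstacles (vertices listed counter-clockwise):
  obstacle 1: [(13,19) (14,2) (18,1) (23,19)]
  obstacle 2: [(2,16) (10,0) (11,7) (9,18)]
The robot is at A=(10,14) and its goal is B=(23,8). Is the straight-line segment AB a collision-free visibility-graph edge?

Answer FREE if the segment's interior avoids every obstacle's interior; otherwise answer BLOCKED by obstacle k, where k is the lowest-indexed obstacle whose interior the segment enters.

BLOCKED by obstacle 1

Obstacle 1 [(13,19) (14,2) (18,1) (23,19)]:
  edge (13,19)–(14,2): crosses AB
  edge (14,2)–(18,1): clear
  edge (18,1)–(23,19): crosses AB
  edge (23,19)–(13,19): clear
  → BLOCKED
Obstacle 2 [(2,16) (10,0) (11,7) (9,18)]:
  edge (2,16)–(10,0): clear
  edge (10,0)–(11,7): clear
  edge (11,7)–(9,18): clear
  edge (9,18)–(2,16): clear
  midpoint (33/2,11) outside
  → clear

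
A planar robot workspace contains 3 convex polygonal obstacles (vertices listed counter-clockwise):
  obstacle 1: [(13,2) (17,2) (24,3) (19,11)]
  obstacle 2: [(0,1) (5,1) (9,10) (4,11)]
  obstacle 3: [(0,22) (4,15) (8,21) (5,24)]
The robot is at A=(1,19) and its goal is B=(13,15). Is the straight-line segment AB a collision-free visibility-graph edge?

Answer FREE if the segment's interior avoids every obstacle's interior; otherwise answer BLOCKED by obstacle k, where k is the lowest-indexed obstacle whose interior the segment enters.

Obstacle 1 [(13,2) (17,2) (24,3) (19,11)]:
  edge (13,2)–(17,2): clear
  edge (17,2)–(24,3): clear
  edge (24,3)–(19,11): clear
  edge (19,11)–(13,2): clear
  midpoint (7,17) outside
  → clear
Obstacle 2 [(0,1) (5,1) (9,10) (4,11)]:
  edge (0,1)–(5,1): clear
  edge (5,1)–(9,10): clear
  edge (9,10)–(4,11): clear
  edge (4,11)–(0,1): clear
  midpoint (7,17) outside
  → clear
Obstacle 3 [(0,22) (4,15) (8,21) (5,24)]:
  edge (0,22)–(4,15): crosses AB
  edge (4,15)–(8,21): crosses AB
  edge (8,21)–(5,24): clear
  edge (5,24)–(0,22): clear
  → BLOCKED

BLOCKED by obstacle 3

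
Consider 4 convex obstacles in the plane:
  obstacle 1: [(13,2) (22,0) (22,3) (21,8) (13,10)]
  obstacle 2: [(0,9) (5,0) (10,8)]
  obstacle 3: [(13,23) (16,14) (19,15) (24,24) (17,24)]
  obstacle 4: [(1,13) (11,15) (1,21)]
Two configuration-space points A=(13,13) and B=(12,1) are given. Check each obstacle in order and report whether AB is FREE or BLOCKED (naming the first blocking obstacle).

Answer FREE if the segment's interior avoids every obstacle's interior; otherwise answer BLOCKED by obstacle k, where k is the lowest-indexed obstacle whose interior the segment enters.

FREE

Obstacle 1 [(13,2) (22,0) (22,3) (21,8) (13,10)]:
  edge (13,2)–(22,0): clear
  edge (22,0)–(22,3): clear
  edge (22,3)–(21,8): clear
  edge (21,8)–(13,10): clear
  edge (13,10)–(13,2): clear
  midpoint (25/2,7) outside
  → clear
Obstacle 2 [(0,9) (5,0) (10,8)]:
  edge (0,9)–(5,0): clear
  edge (5,0)–(10,8): clear
  edge (10,8)–(0,9): clear
  midpoint (25/2,7) outside
  → clear
Obstacle 3 [(13,23) (16,14) (19,15) (24,24) (17,24)]:
  edge (13,23)–(16,14): clear
  edge (16,14)–(19,15): clear
  edge (19,15)–(24,24): clear
  edge (24,24)–(17,24): clear
  edge (17,24)–(13,23): clear
  midpoint (25/2,7) outside
  → clear
Obstacle 4 [(1,13) (11,15) (1,21)]:
  edge (1,13)–(11,15): clear
  edge (11,15)–(1,21): clear
  edge (1,21)–(1,13): clear
  midpoint (25/2,7) outside
  → clear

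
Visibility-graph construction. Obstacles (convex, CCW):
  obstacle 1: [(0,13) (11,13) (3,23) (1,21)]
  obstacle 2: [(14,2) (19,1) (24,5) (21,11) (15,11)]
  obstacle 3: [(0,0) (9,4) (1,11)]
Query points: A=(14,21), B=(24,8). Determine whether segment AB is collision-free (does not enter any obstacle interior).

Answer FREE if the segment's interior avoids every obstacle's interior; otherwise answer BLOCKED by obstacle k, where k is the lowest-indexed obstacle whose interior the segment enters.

FREE

Obstacle 1 [(0,13) (11,13) (3,23) (1,21)]:
  edge (0,13)–(11,13): clear
  edge (11,13)–(3,23): clear
  edge (3,23)–(1,21): clear
  edge (1,21)–(0,13): clear
  midpoint (19,29/2) outside
  → clear
Obstacle 2 [(14,2) (19,1) (24,5) (21,11) (15,11)]:
  edge (14,2)–(19,1): clear
  edge (19,1)–(24,5): clear
  edge (24,5)–(21,11): clear
  edge (21,11)–(15,11): clear
  edge (15,11)–(14,2): clear
  midpoint (19,29/2) outside
  → clear
Obstacle 3 [(0,0) (9,4) (1,11)]:
  edge (0,0)–(9,4): clear
  edge (9,4)–(1,11): clear
  edge (1,11)–(0,0): clear
  midpoint (19,29/2) outside
  → clear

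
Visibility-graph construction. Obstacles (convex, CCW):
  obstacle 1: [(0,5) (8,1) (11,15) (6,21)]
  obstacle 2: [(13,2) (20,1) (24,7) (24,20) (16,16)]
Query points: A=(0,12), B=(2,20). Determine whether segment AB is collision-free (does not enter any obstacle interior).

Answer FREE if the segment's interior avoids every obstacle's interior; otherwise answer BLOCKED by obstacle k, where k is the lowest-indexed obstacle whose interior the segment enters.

Obstacle 1 [(0,5) (8,1) (11,15) (6,21)]:
  edge (0,5)–(8,1): clear
  edge (8,1)–(11,15): clear
  edge (11,15)–(6,21): clear
  edge (6,21)–(0,5): clear
  midpoint (1,16) outside
  → clear
Obstacle 2 [(13,2) (20,1) (24,7) (24,20) (16,16)]:
  edge (13,2)–(20,1): clear
  edge (20,1)–(24,7): clear
  edge (24,7)–(24,20): clear
  edge (24,20)–(16,16): clear
  edge (16,16)–(13,2): clear
  midpoint (1,16) outside
  → clear

FREE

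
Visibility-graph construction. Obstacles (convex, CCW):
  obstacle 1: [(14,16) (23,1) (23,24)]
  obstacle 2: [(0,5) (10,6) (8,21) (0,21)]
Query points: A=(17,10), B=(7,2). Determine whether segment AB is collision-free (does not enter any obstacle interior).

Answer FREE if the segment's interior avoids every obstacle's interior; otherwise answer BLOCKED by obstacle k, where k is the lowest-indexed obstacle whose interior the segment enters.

Obstacle 1 [(14,16) (23,1) (23,24)]:
  edge (14,16)–(23,1): clear
  edge (23,1)–(23,24): clear
  edge (23,24)–(14,16): clear
  midpoint (12,6) outside
  → clear
Obstacle 2 [(0,5) (10,6) (8,21) (0,21)]:
  edge (0,5)–(10,6): clear
  edge (10,6)–(8,21): clear
  edge (8,21)–(0,21): clear
  edge (0,21)–(0,5): clear
  midpoint (12,6) outside
  → clear

FREE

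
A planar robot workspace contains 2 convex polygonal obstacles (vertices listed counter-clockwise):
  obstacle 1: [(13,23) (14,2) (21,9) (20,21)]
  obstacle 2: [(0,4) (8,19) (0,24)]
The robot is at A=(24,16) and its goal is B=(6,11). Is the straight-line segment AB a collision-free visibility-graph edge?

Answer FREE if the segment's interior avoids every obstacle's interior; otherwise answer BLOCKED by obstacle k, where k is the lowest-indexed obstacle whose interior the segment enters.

Obstacle 1 [(13,23) (14,2) (21,9) (20,21)]:
  edge (13,23)–(14,2): crosses AB
  edge (14,2)–(21,9): clear
  edge (21,9)–(20,21): crosses AB
  edge (20,21)–(13,23): clear
  → BLOCKED
Obstacle 2 [(0,4) (8,19) (0,24)]:
  edge (0,4)–(8,19): clear
  edge (8,19)–(0,24): clear
  edge (0,24)–(0,4): clear
  midpoint (15,27/2) outside
  → clear

BLOCKED by obstacle 1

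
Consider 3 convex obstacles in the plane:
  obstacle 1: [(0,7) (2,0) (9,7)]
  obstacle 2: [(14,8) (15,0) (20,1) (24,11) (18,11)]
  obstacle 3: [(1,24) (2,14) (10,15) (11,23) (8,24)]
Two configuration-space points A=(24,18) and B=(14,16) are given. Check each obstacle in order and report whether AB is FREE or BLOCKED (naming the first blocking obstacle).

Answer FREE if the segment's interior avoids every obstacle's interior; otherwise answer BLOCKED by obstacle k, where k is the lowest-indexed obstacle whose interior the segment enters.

FREE

Obstacle 1 [(0,7) (2,0) (9,7)]:
  edge (0,7)–(2,0): clear
  edge (2,0)–(9,7): clear
  edge (9,7)–(0,7): clear
  midpoint (19,17) outside
  → clear
Obstacle 2 [(14,8) (15,0) (20,1) (24,11) (18,11)]:
  edge (14,8)–(15,0): clear
  edge (15,0)–(20,1): clear
  edge (20,1)–(24,11): clear
  edge (24,11)–(18,11): clear
  edge (18,11)–(14,8): clear
  midpoint (19,17) outside
  → clear
Obstacle 3 [(1,24) (2,14) (10,15) (11,23) (8,24)]:
  edge (1,24)–(2,14): clear
  edge (2,14)–(10,15): clear
  edge (10,15)–(11,23): clear
  edge (11,23)–(8,24): clear
  edge (8,24)–(1,24): clear
  midpoint (19,17) outside
  → clear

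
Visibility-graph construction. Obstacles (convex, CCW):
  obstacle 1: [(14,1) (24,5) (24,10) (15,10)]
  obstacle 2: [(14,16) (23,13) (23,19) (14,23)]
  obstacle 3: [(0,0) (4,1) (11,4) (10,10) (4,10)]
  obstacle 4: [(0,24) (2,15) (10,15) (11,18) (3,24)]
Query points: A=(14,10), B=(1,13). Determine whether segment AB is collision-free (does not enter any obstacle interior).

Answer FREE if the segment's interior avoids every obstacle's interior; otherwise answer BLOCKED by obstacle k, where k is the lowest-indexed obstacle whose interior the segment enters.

Obstacle 1 [(14,1) (24,5) (24,10) (15,10)]:
  edge (14,1)–(24,5): clear
  edge (24,5)–(24,10): clear
  edge (24,10)–(15,10): clear
  edge (15,10)–(14,1): clear
  midpoint (15/2,23/2) outside
  → clear
Obstacle 2 [(14,16) (23,13) (23,19) (14,23)]:
  edge (14,16)–(23,13): clear
  edge (23,13)–(23,19): clear
  edge (23,19)–(14,23): clear
  edge (14,23)–(14,16): clear
  midpoint (15/2,23/2) outside
  → clear
Obstacle 3 [(0,0) (4,1) (11,4) (10,10) (4,10)]:
  edge (0,0)–(4,1): clear
  edge (4,1)–(11,4): clear
  edge (11,4)–(10,10): clear
  edge (10,10)–(4,10): clear
  edge (4,10)–(0,0): clear
  midpoint (15/2,23/2) outside
  → clear
Obstacle 4 [(0,24) (2,15) (10,15) (11,18) (3,24)]:
  edge (0,24)–(2,15): clear
  edge (2,15)–(10,15): clear
  edge (10,15)–(11,18): clear
  edge (11,18)–(3,24): clear
  edge (3,24)–(0,24): clear
  midpoint (15/2,23/2) outside
  → clear

FREE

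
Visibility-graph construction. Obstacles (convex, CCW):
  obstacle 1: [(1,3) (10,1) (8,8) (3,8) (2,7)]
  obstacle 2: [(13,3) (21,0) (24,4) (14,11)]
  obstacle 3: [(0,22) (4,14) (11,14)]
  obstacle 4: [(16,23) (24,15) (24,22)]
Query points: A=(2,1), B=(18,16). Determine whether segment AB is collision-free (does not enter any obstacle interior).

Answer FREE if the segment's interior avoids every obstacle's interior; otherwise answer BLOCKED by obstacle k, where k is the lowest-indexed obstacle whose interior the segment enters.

Obstacle 1 [(1,3) (10,1) (8,8) (3,8) (2,7)]:
  edge (1,3)–(10,1): crosses AB
  edge (10,1)–(8,8): crosses AB
  edge (8,8)–(3,8): clear
  edge (3,8)–(2,7): clear
  edge (2,7)–(1,3): clear
  → BLOCKED
Obstacle 2 [(13,3) (21,0) (24,4) (14,11)]:
  edge (13,3)–(21,0): clear
  edge (21,0)–(24,4): clear
  edge (24,4)–(14,11): clear
  edge (14,11)–(13,3): clear
  midpoint (10,17/2) outside
  → clear
Obstacle 3 [(0,22) (4,14) (11,14)]:
  edge (0,22)–(4,14): clear
  edge (4,14)–(11,14): clear
  edge (11,14)–(0,22): clear
  midpoint (10,17/2) outside
  → clear
Obstacle 4 [(16,23) (24,15) (24,22)]:
  edge (16,23)–(24,15): clear
  edge (24,15)–(24,22): clear
  edge (24,22)–(16,23): clear
  midpoint (10,17/2) outside
  → clear

BLOCKED by obstacle 1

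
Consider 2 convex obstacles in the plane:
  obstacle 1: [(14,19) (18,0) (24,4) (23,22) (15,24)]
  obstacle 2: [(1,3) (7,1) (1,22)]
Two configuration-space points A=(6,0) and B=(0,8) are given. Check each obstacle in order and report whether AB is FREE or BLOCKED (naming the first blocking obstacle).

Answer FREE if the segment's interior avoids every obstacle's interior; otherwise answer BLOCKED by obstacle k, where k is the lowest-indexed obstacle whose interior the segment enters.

Obstacle 1 [(14,19) (18,0) (24,4) (23,22) (15,24)]:
  edge (14,19)–(18,0): clear
  edge (18,0)–(24,4): clear
  edge (24,4)–(23,22): clear
  edge (23,22)–(15,24): clear
  edge (15,24)–(14,19): clear
  midpoint (3,4) outside
  → clear
Obstacle 2 [(1,3) (7,1) (1,22)]:
  edge (1,3)–(7,1): crosses AB
  edge (7,1)–(1,22): clear
  edge (1,22)–(1,3): crosses AB
  → BLOCKED

BLOCKED by obstacle 2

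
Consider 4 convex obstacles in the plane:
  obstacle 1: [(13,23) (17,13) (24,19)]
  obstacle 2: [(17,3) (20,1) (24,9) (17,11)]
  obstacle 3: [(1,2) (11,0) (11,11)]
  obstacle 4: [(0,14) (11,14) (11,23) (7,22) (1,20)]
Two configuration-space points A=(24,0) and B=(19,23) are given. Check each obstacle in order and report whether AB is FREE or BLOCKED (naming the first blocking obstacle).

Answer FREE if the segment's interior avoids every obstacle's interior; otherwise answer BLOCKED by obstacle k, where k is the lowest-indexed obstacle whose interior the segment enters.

Obstacle 1 [(13,23) (17,13) (24,19)]:
  edge (13,23)–(17,13): clear
  edge (17,13)–(24,19): crosses AB
  edge (24,19)–(13,23): crosses AB
  → BLOCKED
Obstacle 2 [(17,3) (20,1) (24,9) (17,11)]:
  edge (17,3)–(20,1): clear
  edge (20,1)–(24,9): crosses AB
  edge (24,9)–(17,11): crosses AB
  edge (17,11)–(17,3): clear
  → BLOCKED
Obstacle 3 [(1,2) (11,0) (11,11)]:
  edge (1,2)–(11,0): clear
  edge (11,0)–(11,11): clear
  edge (11,11)–(1,2): clear
  midpoint (43/2,23/2) outside
  → clear
Obstacle 4 [(0,14) (11,14) (11,23) (7,22) (1,20)]:
  edge (0,14)–(11,14): clear
  edge (11,14)–(11,23): clear
  edge (11,23)–(7,22): clear
  edge (7,22)–(1,20): clear
  edge (1,20)–(0,14): clear
  midpoint (43/2,23/2) outside
  → clear

BLOCKED by obstacle 1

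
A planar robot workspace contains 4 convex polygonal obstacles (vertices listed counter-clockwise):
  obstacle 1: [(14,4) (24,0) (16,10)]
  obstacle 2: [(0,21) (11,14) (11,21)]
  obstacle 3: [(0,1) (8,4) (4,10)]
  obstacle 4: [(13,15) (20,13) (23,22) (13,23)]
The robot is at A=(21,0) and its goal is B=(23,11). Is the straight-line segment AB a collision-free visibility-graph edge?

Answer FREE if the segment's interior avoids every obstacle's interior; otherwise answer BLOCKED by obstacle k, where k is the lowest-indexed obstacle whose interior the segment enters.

Obstacle 1 [(14,4) (24,0) (16,10)]:
  edge (14,4)–(24,0): crosses AB
  edge (24,0)–(16,10): crosses AB
  edge (16,10)–(14,4): clear
  → BLOCKED
Obstacle 2 [(0,21) (11,14) (11,21)]:
  edge (0,21)–(11,14): clear
  edge (11,14)–(11,21): clear
  edge (11,21)–(0,21): clear
  midpoint (22,11/2) outside
  → clear
Obstacle 3 [(0,1) (8,4) (4,10)]:
  edge (0,1)–(8,4): clear
  edge (8,4)–(4,10): clear
  edge (4,10)–(0,1): clear
  midpoint (22,11/2) outside
  → clear
Obstacle 4 [(13,15) (20,13) (23,22) (13,23)]:
  edge (13,15)–(20,13): clear
  edge (20,13)–(23,22): clear
  edge (23,22)–(13,23): clear
  edge (13,23)–(13,15): clear
  midpoint (22,11/2) outside
  → clear

BLOCKED by obstacle 1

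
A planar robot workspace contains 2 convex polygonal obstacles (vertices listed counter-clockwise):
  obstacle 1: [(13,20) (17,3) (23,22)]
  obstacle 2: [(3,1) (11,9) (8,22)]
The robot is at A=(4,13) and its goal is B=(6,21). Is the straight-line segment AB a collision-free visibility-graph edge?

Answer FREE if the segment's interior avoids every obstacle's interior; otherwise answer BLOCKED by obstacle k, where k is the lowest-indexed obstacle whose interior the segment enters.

Obstacle 1 [(13,20) (17,3) (23,22)]:
  edge (13,20)–(17,3): clear
  edge (17,3)–(23,22): clear
  edge (23,22)–(13,20): clear
  midpoint (5,17) outside
  → clear
Obstacle 2 [(3,1) (11,9) (8,22)]:
  edge (3,1)–(11,9): clear
  edge (11,9)–(8,22): clear
  edge (8,22)–(3,1): clear
  midpoint (5,17) outside
  → clear

FREE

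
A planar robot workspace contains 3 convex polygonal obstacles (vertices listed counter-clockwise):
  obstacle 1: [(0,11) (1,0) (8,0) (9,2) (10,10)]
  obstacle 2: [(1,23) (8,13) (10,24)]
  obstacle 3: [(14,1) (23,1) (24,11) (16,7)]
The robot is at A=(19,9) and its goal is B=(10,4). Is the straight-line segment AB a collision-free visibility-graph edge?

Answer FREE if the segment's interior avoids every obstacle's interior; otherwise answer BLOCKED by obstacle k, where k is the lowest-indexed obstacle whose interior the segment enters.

Obstacle 1 [(0,11) (1,0) (8,0) (9,2) (10,10)]:
  edge (0,11)–(1,0): clear
  edge (1,0)–(8,0): clear
  edge (8,0)–(9,2): clear
  edge (9,2)–(10,10): clear
  edge (10,10)–(0,11): clear
  midpoint (29/2,13/2) outside
  → clear
Obstacle 2 [(1,23) (8,13) (10,24)]:
  edge (1,23)–(8,13): clear
  edge (8,13)–(10,24): clear
  edge (10,24)–(1,23): clear
  midpoint (29/2,13/2) outside
  → clear
Obstacle 3 [(14,1) (23,1) (24,11) (16,7)]:
  edge (14,1)–(23,1): clear
  edge (23,1)–(24,11): clear
  edge (24,11)–(16,7): clear
  edge (16,7)–(14,1): clear
  midpoint (29/2,13/2) outside
  → clear

FREE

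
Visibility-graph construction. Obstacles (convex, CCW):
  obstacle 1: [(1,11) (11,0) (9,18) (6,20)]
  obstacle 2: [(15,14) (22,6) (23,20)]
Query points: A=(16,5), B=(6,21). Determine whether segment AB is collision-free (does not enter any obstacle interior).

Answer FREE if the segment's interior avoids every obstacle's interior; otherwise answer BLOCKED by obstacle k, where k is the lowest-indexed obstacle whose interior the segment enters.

BLOCKED by obstacle 1

Obstacle 1 [(1,11) (11,0) (9,18) (6,20)]:
  edge (1,11)–(11,0): clear
  edge (11,0)–(9,18): crosses AB
  edge (9,18)–(6,20): crosses AB
  edge (6,20)–(1,11): clear
  → BLOCKED
Obstacle 2 [(15,14) (22,6) (23,20)]:
  edge (15,14)–(22,6): clear
  edge (22,6)–(23,20): clear
  edge (23,20)–(15,14): clear
  midpoint (11,13) outside
  → clear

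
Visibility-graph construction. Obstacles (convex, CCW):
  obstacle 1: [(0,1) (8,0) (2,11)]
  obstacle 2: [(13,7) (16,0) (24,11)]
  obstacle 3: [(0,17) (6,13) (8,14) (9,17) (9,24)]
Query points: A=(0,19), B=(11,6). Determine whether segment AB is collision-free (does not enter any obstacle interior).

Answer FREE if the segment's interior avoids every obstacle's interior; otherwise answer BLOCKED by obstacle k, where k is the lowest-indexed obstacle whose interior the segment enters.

Obstacle 1 [(0,1) (8,0) (2,11)]:
  edge (0,1)–(8,0): clear
  edge (8,0)–(2,11): clear
  edge (2,11)–(0,1): clear
  midpoint (11/2,25/2) outside
  → clear
Obstacle 2 [(13,7) (16,0) (24,11)]:
  edge (13,7)–(16,0): clear
  edge (16,0)–(24,11): clear
  edge (24,11)–(13,7): clear
  midpoint (11/2,25/2) outside
  → clear
Obstacle 3 [(0,17) (6,13) (8,14) (9,17) (9,24)]:
  edge (0,17)–(6,13): crosses AB
  edge (6,13)–(8,14): clear
  edge (8,14)–(9,17): clear
  edge (9,17)–(9,24): clear
  edge (9,24)–(0,17): crosses AB
  → BLOCKED

BLOCKED by obstacle 3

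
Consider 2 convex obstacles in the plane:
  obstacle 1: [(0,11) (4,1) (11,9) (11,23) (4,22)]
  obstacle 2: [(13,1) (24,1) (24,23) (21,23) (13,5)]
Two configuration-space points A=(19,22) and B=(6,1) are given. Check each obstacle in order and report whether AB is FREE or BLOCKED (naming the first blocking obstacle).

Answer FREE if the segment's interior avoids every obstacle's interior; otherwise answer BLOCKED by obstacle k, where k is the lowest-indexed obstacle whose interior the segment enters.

Obstacle 1 [(0,11) (4,1) (11,9) (11,23) (4,22)]:
  edge (0,11)–(4,1): clear
  edge (4,1)–(11,9): crosses AB
  edge (11,9)–(11,23): crosses AB
  edge (11,23)–(4,22): clear
  edge (4,22)–(0,11): clear
  → BLOCKED
Obstacle 2 [(13,1) (24,1) (24,23) (21,23) (13,5)]:
  edge (13,1)–(24,1): clear
  edge (24,1)–(24,23): clear
  edge (24,23)–(21,23): clear
  edge (21,23)–(13,5): clear
  edge (13,5)–(13,1): clear
  midpoint (25/2,23/2) outside
  → clear

BLOCKED by obstacle 1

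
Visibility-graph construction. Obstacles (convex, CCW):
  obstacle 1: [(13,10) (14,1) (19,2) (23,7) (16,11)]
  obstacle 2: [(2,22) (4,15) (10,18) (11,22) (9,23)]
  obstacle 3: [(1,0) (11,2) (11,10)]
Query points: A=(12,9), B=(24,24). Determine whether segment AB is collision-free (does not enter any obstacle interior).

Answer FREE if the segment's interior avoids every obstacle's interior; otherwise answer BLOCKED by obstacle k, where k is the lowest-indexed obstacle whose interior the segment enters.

Obstacle 1 [(13,10) (14,1) (19,2) (23,7) (16,11)]:
  edge (13,10)–(14,1): clear
  edge (14,1)–(19,2): clear
  edge (19,2)–(23,7): clear
  edge (23,7)–(16,11): clear
  edge (16,11)–(13,10): clear
  midpoint (18,33/2) outside
  → clear
Obstacle 2 [(2,22) (4,15) (10,18) (11,22) (9,23)]:
  edge (2,22)–(4,15): clear
  edge (4,15)–(10,18): clear
  edge (10,18)–(11,22): clear
  edge (11,22)–(9,23): clear
  edge (9,23)–(2,22): clear
  midpoint (18,33/2) outside
  → clear
Obstacle 3 [(1,0) (11,2) (11,10)]:
  edge (1,0)–(11,2): clear
  edge (11,2)–(11,10): clear
  edge (11,10)–(1,0): clear
  midpoint (18,33/2) outside
  → clear

FREE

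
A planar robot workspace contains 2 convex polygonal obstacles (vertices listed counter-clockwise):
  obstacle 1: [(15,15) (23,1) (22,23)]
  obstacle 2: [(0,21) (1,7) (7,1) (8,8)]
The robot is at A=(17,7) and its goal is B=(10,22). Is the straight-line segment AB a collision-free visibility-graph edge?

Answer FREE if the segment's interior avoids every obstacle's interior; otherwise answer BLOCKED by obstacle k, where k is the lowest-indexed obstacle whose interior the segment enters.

FREE

Obstacle 1 [(15,15) (23,1) (22,23)]:
  edge (15,15)–(23,1): clear
  edge (23,1)–(22,23): clear
  edge (22,23)–(15,15): clear
  midpoint (27/2,29/2) outside
  → clear
Obstacle 2 [(0,21) (1,7) (7,1) (8,8)]:
  edge (0,21)–(1,7): clear
  edge (1,7)–(7,1): clear
  edge (7,1)–(8,8): clear
  edge (8,8)–(0,21): clear
  midpoint (27/2,29/2) outside
  → clear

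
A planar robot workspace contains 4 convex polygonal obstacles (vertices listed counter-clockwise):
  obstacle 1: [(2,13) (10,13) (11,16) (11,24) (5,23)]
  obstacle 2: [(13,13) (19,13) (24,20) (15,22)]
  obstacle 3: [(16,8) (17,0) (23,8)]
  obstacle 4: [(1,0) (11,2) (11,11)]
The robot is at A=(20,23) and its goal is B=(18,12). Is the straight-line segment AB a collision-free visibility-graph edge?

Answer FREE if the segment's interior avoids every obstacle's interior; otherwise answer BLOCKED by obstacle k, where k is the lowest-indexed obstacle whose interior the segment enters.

BLOCKED by obstacle 2

Obstacle 1 [(2,13) (10,13) (11,16) (11,24) (5,23)]:
  edge (2,13)–(10,13): clear
  edge (10,13)–(11,16): clear
  edge (11,16)–(11,24): clear
  edge (11,24)–(5,23): clear
  edge (5,23)–(2,13): clear
  midpoint (19,35/2) outside
  → clear
Obstacle 2 [(13,13) (19,13) (24,20) (15,22)]:
  edge (13,13)–(19,13): crosses AB
  edge (19,13)–(24,20): clear
  edge (24,20)–(15,22): crosses AB
  edge (15,22)–(13,13): clear
  → BLOCKED
Obstacle 3 [(16,8) (17,0) (23,8)]:
  edge (16,8)–(17,0): clear
  edge (17,0)–(23,8): clear
  edge (23,8)–(16,8): clear
  midpoint (19,35/2) outside
  → clear
Obstacle 4 [(1,0) (11,2) (11,11)]:
  edge (1,0)–(11,2): clear
  edge (11,2)–(11,11): clear
  edge (11,11)–(1,0): clear
  midpoint (19,35/2) outside
  → clear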